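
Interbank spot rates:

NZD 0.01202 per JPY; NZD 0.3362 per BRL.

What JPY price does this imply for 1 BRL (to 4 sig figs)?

BRL/JPY = 27.97

1 BRL × 0.3362 = 0.3362 NZD
0.3362 NZD ÷ 0.01202 = 27.97 JPY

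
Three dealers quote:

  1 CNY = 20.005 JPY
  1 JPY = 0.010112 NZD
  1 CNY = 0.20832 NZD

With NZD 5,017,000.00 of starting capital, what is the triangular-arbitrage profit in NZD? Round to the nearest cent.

Profit: NZD 149,535.90

Profitable loop is NZD → JPY → CNY → NZD:
NZD 5,017,000.00 ÷ 0.010112 = JPY 496,143,196
JPY 496,143,196 ÷ 20.005 = CNY 24,800,959.57
CNY 24,800,959.57 × 0.20832 = NZD 5,166,535.90
Profit = NZD 5,166,535.90 − NZD 5,017,000.00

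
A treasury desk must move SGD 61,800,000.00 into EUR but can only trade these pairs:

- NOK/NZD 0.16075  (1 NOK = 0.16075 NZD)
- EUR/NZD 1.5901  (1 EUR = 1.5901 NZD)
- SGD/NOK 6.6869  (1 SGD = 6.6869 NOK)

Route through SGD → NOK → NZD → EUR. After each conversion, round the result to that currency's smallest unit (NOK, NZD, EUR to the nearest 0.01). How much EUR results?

EUR 41,777,249.87

SGD 61,800,000.00 × 6.6869 = NOK 413,250,420.00
NOK 413,250,420.00 × 0.16075 = NZD 66,430,005.02
NZD 66,430,005.02 ÷ 1.5901 = EUR 41,777,249.87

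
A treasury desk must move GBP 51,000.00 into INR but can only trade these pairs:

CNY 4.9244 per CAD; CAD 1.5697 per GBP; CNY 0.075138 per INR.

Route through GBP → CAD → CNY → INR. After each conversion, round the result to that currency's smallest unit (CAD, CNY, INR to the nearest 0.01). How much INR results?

GBP 51,000.00 × 1.5697 = CAD 80,054.70
CAD 80,054.70 × 4.9244 = CNY 394,221.36
CNY 394,221.36 ÷ 0.075138 = INR 5,246,631.00

INR 5,246,631.00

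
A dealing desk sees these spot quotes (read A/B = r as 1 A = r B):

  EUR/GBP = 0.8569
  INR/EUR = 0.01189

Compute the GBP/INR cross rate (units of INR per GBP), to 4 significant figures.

GBP/INR = 98.15

1 GBP ÷ 0.8569 = 1.167 EUR
1.167 EUR ÷ 0.01189 = 98.1495 INR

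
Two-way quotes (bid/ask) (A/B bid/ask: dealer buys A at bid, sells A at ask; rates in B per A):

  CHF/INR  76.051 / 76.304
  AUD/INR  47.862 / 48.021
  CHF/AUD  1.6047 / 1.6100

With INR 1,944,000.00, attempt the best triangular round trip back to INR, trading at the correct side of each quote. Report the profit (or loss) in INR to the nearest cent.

Best loop INR → CHF → AUD → INR:
INR 1,944,000.00 ÷ 76.304 (buy CHF at ask) = CHF 25,477.04
CHF 25,477.04 × 1.6047 (sell CHF at bid) = AUD 40,883.00
AUD 40,883.00 × 47.862 (sell AUD at bid) = INR 1,956,742.38

Net profit: INR 12,742.38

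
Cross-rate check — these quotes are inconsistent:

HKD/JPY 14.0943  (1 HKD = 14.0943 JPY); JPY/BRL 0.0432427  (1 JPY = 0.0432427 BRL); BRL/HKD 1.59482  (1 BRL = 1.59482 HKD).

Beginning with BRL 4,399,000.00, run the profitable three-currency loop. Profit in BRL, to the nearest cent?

Profit: BRL 126,702.22

Profitable loop is BRL → JPY → HKD → BRL:
BRL 4,399,000.00 ÷ 0.0432427 = JPY 101,728,153
JPY 101,728,153 ÷ 14.0943 = HKD 7,217,680.41
HKD 7,217,680.41 ÷ 1.59482 = BRL 4,525,702.22
Profit = BRL 4,525,702.22 − BRL 4,399,000.00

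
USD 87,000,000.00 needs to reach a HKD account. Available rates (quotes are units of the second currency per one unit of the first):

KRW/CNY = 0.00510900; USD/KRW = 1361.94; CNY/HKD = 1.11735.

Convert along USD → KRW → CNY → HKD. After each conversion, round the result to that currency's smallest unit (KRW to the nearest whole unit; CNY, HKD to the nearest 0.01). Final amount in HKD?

USD 87,000,000.00 × 1361.94 = KRW 118,488,780,000
KRW 118,488,780,000 × 0.00510900 = CNY 605,359,177.02
CNY 605,359,177.02 × 1.11735 = HKD 676,398,076.44

HKD 676,398,076.44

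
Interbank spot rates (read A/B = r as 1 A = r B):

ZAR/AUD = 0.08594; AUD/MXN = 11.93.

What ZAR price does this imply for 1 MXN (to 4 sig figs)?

1 MXN ÷ 11.93 = 0.0838223 AUD
0.0838223 AUD ÷ 0.08594 = 0.975358 ZAR

MXN/ZAR = 0.9754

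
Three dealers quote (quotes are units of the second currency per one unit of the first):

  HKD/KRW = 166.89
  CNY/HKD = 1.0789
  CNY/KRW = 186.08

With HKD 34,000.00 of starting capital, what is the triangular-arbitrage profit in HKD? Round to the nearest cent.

Profit: HKD 1,137.20

Profitable loop is HKD → CNY → KRW → HKD:
HKD 34,000.00 ÷ 1.0789 = CNY 31,513.58
CNY 31,513.58 × 186.08 = KRW 5,864,047
KRW 5,864,047 ÷ 166.89 = HKD 35,137.20
Profit = HKD 35,137.20 − HKD 34,000.00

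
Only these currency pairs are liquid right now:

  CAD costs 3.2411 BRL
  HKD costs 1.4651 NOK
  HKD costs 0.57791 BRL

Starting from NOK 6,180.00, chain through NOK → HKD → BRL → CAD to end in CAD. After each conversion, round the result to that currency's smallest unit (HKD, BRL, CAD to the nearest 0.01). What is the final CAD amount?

CAD 752.12

NOK 6,180.00 ÷ 1.4651 = HKD 4,218.14
HKD 4,218.14 × 0.57791 = BRL 2,437.71
BRL 2,437.71 ÷ 3.2411 = CAD 752.12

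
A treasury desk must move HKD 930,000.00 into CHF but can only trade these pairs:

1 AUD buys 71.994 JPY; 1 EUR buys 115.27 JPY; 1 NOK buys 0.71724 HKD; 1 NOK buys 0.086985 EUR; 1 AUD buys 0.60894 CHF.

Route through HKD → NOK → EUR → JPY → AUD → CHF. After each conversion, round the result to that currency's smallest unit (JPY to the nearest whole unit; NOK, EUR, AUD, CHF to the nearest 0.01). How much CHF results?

HKD 930,000.00 ÷ 0.71724 = NOK 1,296,637.11
NOK 1,296,637.11 × 0.086985 = EUR 112,787.98
EUR 112,787.98 × 115.27 = JPY 13,001,070
JPY 13,001,070 ÷ 71.994 = AUD 180,585.47
AUD 180,585.47 × 0.60894 = CHF 109,965.72

CHF 109,965.72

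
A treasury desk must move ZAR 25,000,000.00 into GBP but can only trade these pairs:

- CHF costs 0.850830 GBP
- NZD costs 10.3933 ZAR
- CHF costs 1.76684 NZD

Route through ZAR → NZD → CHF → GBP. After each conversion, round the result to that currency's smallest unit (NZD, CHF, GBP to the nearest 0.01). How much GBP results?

GBP 1,158,329.50

ZAR 25,000,000.00 ÷ 10.3933 = NZD 2,405,395.78
NZD 2,405,395.78 ÷ 1.76684 = CHF 1,361,411.21
CHF 1,361,411.21 × 0.850830 = GBP 1,158,329.50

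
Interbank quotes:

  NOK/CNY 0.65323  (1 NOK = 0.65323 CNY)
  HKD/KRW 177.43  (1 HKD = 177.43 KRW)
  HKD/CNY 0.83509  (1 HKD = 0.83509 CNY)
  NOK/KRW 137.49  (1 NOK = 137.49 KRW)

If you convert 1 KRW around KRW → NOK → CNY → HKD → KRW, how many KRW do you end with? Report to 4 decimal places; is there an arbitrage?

Around KRW → NOK → CNY → HKD → KRW: 1 ÷ 137.49 × 0.65323 ÷ 0.83509 × 177.43 = 1.009459
Product > 1; profitable direction is KRW → NOK → CNY → HKD → KRW.

1.0095 (arbitrage exists)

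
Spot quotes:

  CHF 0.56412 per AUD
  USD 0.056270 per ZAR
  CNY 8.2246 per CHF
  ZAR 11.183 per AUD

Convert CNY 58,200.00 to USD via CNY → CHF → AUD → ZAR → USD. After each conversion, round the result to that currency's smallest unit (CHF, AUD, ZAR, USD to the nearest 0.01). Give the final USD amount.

USD 7,893.54

CNY 58,200.00 ÷ 8.2246 = CHF 7,076.33
CHF 7,076.33 ÷ 0.56412 = AUD 12,544.02
AUD 12,544.02 × 11.183 = ZAR 140,279.78
ZAR 140,279.78 × 0.056270 = USD 7,893.54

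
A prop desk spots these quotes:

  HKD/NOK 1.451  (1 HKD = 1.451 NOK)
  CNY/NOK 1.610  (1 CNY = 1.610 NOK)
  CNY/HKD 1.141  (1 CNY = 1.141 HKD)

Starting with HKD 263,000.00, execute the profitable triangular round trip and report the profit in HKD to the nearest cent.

Profit: HKD 7,447.47

Profitable loop is HKD → NOK → CNY → HKD:
HKD 263,000.00 × 1.451 = NOK 381,613.00
NOK 381,613.00 ÷ 1.610 = CNY 237,026.71
CNY 237,026.71 × 1.141 = HKD 270,447.47
Profit = HKD 270,447.47 − HKD 263,000.00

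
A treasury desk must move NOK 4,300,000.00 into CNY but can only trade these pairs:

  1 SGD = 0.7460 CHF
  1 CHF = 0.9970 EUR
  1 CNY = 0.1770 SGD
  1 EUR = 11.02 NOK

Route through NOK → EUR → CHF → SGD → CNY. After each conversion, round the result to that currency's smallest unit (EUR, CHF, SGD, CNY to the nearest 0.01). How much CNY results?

NOK 4,300,000.00 ÷ 11.02 = EUR 390,199.64
EUR 390,199.64 ÷ 0.9970 = CHF 391,373.76
CHF 391,373.76 ÷ 0.7460 = SGD 524,629.71
SGD 524,629.71 ÷ 0.1770 = CNY 2,964,009.66

CNY 2,964,009.66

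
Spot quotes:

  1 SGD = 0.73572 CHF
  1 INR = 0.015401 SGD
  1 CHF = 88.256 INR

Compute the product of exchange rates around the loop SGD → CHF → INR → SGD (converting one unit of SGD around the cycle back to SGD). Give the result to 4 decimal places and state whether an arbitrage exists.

1.0000 (no arbitrage)

Around SGD → CHF → INR → SGD: 1 × 0.73572 × 88.256 × 0.015401 = 1.000013
Product ≈ 1 (deviation 0.001%, within rounding noise).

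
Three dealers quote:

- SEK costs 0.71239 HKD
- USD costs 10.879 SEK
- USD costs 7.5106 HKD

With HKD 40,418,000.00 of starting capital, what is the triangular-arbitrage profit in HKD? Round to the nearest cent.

Profitable loop is HKD → USD → SEK → HKD:
HKD 40,418,000.00 ÷ 7.5106 = USD 5,381,460.87
USD 5,381,460.87 × 10.879 = SEK 58,544,912.79
SEK 58,544,912.79 × 0.71239 = HKD 41,706,810.42
Profit = HKD 41,706,810.42 − HKD 40,418,000.00

Profit: HKD 1,288,810.42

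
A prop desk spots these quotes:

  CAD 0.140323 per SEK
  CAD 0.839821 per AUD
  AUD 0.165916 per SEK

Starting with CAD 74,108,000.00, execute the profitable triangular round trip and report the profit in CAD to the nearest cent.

Profitable loop is CAD → AUD → SEK → CAD:
CAD 74,108,000.00 ÷ 0.839821 = AUD 88,242,613.60
AUD 88,242,613.60 ÷ 0.165916 = SEK 531,851,139.16
SEK 531,851,139.16 × 0.140323 = CAD 74,630,947.40
Profit = CAD 74,630,947.40 − CAD 74,108,000.00

Profit: CAD 522,947.40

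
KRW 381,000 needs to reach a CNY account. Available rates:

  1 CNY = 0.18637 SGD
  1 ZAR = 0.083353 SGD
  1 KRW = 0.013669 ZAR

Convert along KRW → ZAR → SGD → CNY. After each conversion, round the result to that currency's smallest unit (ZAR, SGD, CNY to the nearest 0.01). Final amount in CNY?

KRW 381,000 × 0.013669 = ZAR 5,207.89
ZAR 5,207.89 × 0.083353 = SGD 434.09
SGD 434.09 ÷ 0.18637 = CNY 2,329.18

CNY 2,329.18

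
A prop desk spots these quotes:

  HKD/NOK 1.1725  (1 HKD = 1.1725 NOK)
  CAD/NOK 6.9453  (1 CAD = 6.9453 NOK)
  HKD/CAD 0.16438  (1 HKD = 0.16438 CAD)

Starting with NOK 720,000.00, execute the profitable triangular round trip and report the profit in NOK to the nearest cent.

Profitable loop is NOK → CAD → HKD → NOK:
NOK 720,000.00 ÷ 6.9453 = CAD 103,667.23
CAD 103,667.23 ÷ 0.16438 = HKD 630,655.97
HKD 630,655.97 × 1.1725 = NOK 739,444.12
Profit = NOK 739,444.12 − NOK 720,000.00

Profit: NOK 19,444.12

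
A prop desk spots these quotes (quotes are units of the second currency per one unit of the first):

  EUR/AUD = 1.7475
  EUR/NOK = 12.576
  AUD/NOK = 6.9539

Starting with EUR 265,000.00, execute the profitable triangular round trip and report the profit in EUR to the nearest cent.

Profitable loop is EUR → NOK → AUD → EUR:
EUR 265,000.00 × 12.576 = NOK 3,332,640.00
NOK 3,332,640.00 ÷ 6.9539 = AUD 479,247.62
AUD 479,247.62 ÷ 1.7475 = EUR 274,247.56
Profit = EUR 274,247.56 − EUR 265,000.00

Profit: EUR 9,247.56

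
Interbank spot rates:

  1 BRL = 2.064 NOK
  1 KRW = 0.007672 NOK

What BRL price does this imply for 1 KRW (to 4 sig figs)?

KRW/BRL = 0.003717

1 KRW × 0.007672 = 0.007672 NOK
0.007672 NOK ÷ 2.064 = 0.00371705 BRL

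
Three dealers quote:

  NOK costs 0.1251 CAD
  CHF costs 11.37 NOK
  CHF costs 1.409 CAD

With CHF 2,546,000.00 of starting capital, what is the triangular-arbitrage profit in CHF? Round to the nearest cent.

Profitable loop is CHF → NOK → CAD → CHF:
CHF 2,546,000.00 × 11.37 = NOK 28,948,020.00
NOK 28,948,020.00 × 0.1251 = CAD 3,621,397.30
CAD 3,621,397.30 ÷ 1.409 = CHF 2,570,189.71
Profit = CHF 2,570,189.71 − CHF 2,546,000.00

Profit: CHF 24,189.71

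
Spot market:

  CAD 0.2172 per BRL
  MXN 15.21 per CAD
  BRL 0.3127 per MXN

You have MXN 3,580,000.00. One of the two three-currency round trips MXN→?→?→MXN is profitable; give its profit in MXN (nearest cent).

Profitable loop is MXN → BRL → CAD → MXN:
MXN 3,580,000.00 × 0.3127 = BRL 1,119,466.00
BRL 1,119,466.00 × 0.2172 = CAD 243,148.02
CAD 243,148.02 × 15.21 = MXN 3,698,281.31
Profit = MXN 3,698,281.31 − MXN 3,580,000.00

Profit: MXN 118,281.31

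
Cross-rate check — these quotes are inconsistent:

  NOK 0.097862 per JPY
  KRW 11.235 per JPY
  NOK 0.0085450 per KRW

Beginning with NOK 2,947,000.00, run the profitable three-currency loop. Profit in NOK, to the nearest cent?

Profit: NOK 57,063.30

Profitable loop is NOK → KRW → JPY → NOK:
NOK 2,947,000.00 ÷ 0.0085450 = KRW 344,880,047
KRW 344,880,047 ÷ 11.235 = JPY 30,696,933
JPY 30,696,933 × 0.097862 = NOK 3,004,063.30
Profit = NOK 3,004,063.30 − NOK 2,947,000.00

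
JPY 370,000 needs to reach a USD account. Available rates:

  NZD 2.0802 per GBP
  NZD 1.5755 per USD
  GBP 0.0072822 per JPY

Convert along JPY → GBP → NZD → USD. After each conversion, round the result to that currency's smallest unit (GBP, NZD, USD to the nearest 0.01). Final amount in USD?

USD 3,557.54

JPY 370,000 × 0.0072822 = GBP 2,694.41
GBP 2,694.41 × 2.0802 = NZD 5,604.91
NZD 5,604.91 ÷ 1.5755 = USD 3,557.54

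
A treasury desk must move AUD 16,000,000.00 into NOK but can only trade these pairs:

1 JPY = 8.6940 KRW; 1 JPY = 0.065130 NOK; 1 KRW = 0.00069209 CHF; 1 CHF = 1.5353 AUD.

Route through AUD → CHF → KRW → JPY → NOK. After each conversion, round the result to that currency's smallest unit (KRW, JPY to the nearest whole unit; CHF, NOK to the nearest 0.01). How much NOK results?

NOK 112,804,285.96

AUD 16,000,000.00 ÷ 1.5353 = CHF 10,421,416.01
CHF 10,421,416.01 ÷ 0.00069209 = KRW 15,057,891,329
KRW 15,057,891,329 ÷ 8.6940 = JPY 1,731,986,580
JPY 1,731,986,580 × 0.065130 = NOK 112,804,285.96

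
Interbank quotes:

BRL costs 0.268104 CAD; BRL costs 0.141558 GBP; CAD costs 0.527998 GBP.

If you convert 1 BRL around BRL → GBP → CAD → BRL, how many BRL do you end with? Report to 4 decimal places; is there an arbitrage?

1.0000 (no arbitrage)

Around BRL → GBP → CAD → BRL: 1 × 0.141558 ÷ 0.527998 ÷ 0.268104 = 0.999997
Product ≈ 1 (deviation 0.000%, within rounding noise).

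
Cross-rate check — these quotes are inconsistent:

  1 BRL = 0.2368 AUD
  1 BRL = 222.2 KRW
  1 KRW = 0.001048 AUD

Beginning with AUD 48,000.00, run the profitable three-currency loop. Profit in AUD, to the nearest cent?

Profitable loop is AUD → KRW → BRL → AUD:
AUD 48,000.00 ÷ 0.001048 = KRW 45,801,527
KRW 45,801,527 ÷ 222.2 = BRL 206,127.48
BRL 206,127.48 × 0.2368 = AUD 48,810.99
Profit = AUD 48,810.99 − AUD 48,000.00

Profit: AUD 810.99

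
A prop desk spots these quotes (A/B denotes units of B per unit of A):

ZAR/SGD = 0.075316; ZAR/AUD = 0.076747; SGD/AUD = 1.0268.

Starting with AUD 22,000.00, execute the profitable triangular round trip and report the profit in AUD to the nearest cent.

Profitable loop is AUD → ZAR → SGD → AUD:
AUD 22,000.00 ÷ 0.076747 = ZAR 286,656.16
ZAR 286,656.16 × 0.075316 = SGD 21,589.80
SGD 21,589.80 × 1.0268 = AUD 22,168.40
Profit = AUD 22,168.40 − AUD 22,000.00

Profit: AUD 168.40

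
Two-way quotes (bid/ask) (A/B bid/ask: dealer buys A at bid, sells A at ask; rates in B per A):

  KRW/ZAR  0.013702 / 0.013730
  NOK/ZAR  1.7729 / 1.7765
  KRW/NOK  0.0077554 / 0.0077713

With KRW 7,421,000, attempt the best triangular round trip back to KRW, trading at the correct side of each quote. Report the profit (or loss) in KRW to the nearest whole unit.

Net profit: KRW 10,566

Best loop KRW → NOK → ZAR → KRW:
KRW 7,421,000 × 0.0077554 (sell KRW at bid) = NOK 57,552.82
NOK 57,552.82 × 1.7729 (sell NOK at bid) = ZAR 102,035.40
ZAR 102,035.40 ÷ 0.013730 (buy KRW at ask) = KRW 7,431,566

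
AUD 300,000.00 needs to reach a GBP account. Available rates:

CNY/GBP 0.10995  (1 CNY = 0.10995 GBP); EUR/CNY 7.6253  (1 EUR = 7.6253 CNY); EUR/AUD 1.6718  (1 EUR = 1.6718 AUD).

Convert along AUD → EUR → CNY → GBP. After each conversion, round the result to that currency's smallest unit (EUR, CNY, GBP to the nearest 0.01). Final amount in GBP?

GBP 150,448.93

AUD 300,000.00 ÷ 1.6718 = EUR 179,447.30
EUR 179,447.30 × 7.6253 = CNY 1,368,339.50
CNY 1,368,339.50 × 0.10995 = GBP 150,448.93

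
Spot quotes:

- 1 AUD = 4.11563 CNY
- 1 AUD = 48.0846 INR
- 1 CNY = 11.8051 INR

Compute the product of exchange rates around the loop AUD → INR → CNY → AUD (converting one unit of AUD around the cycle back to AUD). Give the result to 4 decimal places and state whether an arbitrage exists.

Around AUD → INR → CNY → AUD: 1 × 48.0846 ÷ 11.8051 ÷ 4.11563 = 0.989692
Product < 1; profitable direction is AUD → CNY → INR → AUD.

0.9897 (arbitrage exists)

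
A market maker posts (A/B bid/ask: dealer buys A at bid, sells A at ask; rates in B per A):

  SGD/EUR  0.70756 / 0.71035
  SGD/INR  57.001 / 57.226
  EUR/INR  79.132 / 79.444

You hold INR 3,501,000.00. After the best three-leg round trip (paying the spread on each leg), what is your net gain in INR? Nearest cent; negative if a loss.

Best loop INR → EUR → SGD → INR:
INR 3,501,000.00 ÷ 79.444 (buy EUR at ask) = EUR 44,068.78
EUR 44,068.78 ÷ 0.71035 (buy SGD at ask) = SGD 62,038.12
SGD 62,038.12 × 57.001 (sell SGD at bid) = INR 3,536,234.84

Net profit: INR 35,234.84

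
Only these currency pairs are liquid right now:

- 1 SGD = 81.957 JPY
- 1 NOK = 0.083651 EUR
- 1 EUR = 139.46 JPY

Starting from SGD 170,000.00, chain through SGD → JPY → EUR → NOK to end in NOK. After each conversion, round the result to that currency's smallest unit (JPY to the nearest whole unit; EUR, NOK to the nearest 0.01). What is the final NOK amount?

NOK 1,194,302.04

SGD 170,000.00 × 81.957 = JPY 13,932,690
JPY 13,932,690 ÷ 139.46 = EUR 99,904.56
EUR 99,904.56 ÷ 0.083651 = NOK 1,194,302.04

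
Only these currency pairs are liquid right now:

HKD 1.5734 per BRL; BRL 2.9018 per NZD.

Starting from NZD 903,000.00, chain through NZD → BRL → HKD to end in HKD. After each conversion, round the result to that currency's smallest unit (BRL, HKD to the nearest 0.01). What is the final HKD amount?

NZD 903,000.00 × 2.9018 = BRL 2,620,325.40
BRL 2,620,325.40 × 1.5734 = HKD 4,122,819.98

HKD 4,122,819.98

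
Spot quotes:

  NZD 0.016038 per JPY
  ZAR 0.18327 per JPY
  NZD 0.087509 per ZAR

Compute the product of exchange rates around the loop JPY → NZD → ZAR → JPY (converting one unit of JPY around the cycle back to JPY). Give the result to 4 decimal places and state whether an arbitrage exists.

Around JPY → NZD → ZAR → JPY: 1 × 0.016038 ÷ 0.087509 ÷ 0.18327 = 1.000014
Product ≈ 1 (deviation 0.001%, within rounding noise).

1.0000 (no arbitrage)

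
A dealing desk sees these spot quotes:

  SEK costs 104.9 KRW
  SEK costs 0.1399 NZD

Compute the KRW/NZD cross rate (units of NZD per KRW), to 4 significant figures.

KRW/NZD = 0.001334

1 KRW ÷ 104.9 = 0.00953289 SEK
0.00953289 SEK × 0.1399 = 0.00133365 NZD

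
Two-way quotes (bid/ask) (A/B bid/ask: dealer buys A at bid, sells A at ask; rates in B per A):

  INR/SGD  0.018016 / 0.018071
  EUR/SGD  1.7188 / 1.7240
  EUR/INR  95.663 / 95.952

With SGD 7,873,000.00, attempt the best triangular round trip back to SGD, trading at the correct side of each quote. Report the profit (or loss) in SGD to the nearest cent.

Net result: SGD -2,444.98 (no profitable arbitrage after spreads)

Best loop SGD → EUR → INR → SGD:
SGD 7,873,000.00 ÷ 1.7240 (buy EUR at ask) = EUR 4,566,705.34
EUR 4,566,705.34 × 95.663 (sell EUR at bid) = INR 436,864,732.60
INR 436,864,732.60 × 0.018016 (sell INR at bid) = SGD 7,870,555.02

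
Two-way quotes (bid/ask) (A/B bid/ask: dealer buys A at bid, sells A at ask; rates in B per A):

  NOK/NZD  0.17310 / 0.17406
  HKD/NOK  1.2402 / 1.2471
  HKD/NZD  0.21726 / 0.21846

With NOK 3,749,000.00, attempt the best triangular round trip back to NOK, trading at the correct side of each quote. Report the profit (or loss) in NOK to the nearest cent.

Net profit: NOK 3,277.57

Best loop NOK → HKD → NZD → NOK:
NOK 3,749,000.00 ÷ 1.2471 (buy HKD at ask) = HKD 3,006,174.32
HKD 3,006,174.32 × 0.21726 (sell HKD at bid) = NZD 653,121.43
NZD 653,121.43 ÷ 0.17406 (buy NOK at ask) = NOK 3,752,277.57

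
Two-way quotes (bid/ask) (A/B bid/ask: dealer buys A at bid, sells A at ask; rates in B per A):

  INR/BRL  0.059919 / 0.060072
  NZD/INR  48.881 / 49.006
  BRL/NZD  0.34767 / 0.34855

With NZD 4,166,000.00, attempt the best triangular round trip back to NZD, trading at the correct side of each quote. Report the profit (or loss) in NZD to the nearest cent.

Net profit: NZD 76,199.83

Best loop NZD → INR → BRL → NZD:
NZD 4,166,000.00 × 48.881 (sell NZD at bid) = INR 203,638,246.00
INR 203,638,246.00 × 0.059919 (sell INR at bid) = BRL 12,201,800.06
BRL 12,201,800.06 × 0.34767 (sell BRL at bid) = NZD 4,242,199.83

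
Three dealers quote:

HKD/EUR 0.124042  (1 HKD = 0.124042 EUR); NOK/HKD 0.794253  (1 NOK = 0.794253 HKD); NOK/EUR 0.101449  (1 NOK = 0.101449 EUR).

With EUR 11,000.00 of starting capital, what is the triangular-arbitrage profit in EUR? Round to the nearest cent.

Profit: EUR 326.95

Profitable loop is EUR → HKD → NOK → EUR:
EUR 11,000.00 ÷ 0.124042 = HKD 88,679.64
HKD 88,679.64 ÷ 0.794253 = NOK 111,651.63
NOK 111,651.63 × 0.101449 = EUR 11,326.95
Profit = EUR 11,326.95 − EUR 11,000.00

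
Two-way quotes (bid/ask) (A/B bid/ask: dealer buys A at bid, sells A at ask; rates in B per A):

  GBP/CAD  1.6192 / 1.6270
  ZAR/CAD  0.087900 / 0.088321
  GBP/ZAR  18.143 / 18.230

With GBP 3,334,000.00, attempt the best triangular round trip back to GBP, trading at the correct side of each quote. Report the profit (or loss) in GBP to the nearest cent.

Net profit: GBP 18,860.19

Best loop GBP → CAD → ZAR → GBP:
GBP 3,334,000.00 × 1.6192 (sell GBP at bid) = CAD 5,398,412.80
CAD 5,398,412.80 ÷ 0.088321 (buy ZAR at ask) = ZAR 61,122,641.27
ZAR 61,122,641.27 ÷ 18.230 (buy GBP at ask) = GBP 3,352,860.19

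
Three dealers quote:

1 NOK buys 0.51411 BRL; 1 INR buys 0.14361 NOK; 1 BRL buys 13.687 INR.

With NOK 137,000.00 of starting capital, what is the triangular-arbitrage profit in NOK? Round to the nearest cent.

Profitable loop is NOK → BRL → INR → NOK:
NOK 137,000.00 × 0.51411 = BRL 70,433.07
BRL 70,433.07 × 13.687 = INR 964,017.43
INR 964,017.43 × 0.14361 = NOK 138,442.54
Profit = NOK 138,442.54 − NOK 137,000.00

Profit: NOK 1,442.54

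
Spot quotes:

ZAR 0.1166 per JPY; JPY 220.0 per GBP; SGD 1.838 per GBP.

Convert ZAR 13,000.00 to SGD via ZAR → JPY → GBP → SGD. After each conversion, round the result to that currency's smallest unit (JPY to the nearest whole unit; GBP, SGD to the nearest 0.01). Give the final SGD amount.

SGD 931.46

ZAR 13,000.00 ÷ 0.1166 = JPY 111,492
JPY 111,492 ÷ 220.0 = GBP 506.78
GBP 506.78 × 1.838 = SGD 931.46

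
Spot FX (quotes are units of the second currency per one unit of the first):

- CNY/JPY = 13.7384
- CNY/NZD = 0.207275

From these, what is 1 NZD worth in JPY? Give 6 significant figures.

1 NZD ÷ 0.207275 = 4.82451 CNY
4.82451 CNY × 13.7384 = 66.281 JPY

NZD/JPY = 66.2810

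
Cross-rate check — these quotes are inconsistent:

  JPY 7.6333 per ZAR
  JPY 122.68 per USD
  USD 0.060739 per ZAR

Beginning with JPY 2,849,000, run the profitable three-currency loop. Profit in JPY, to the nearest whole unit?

Profit: JPY 69,525

Profitable loop is JPY → USD → ZAR → JPY:
JPY 2,849,000 ÷ 122.68 = USD 23,223.02
USD 23,223.02 ÷ 0.060739 = ZAR 382,341.15
ZAR 382,341.15 × 7.6333 = JPY 2,918,525
Profit = JPY 2,918,525 − JPY 2,849,000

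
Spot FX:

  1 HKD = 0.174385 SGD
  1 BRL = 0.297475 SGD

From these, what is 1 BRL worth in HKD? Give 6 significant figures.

BRL/HKD = 1.70585

1 BRL × 0.297475 = 0.297475 SGD
0.297475 SGD ÷ 0.174385 = 1.70585 HKD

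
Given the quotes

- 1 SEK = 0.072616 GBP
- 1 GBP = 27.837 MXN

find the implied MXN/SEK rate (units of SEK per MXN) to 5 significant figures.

1 MXN ÷ 27.837 = 0.0359234 GBP
0.0359234 GBP ÷ 0.072616 = 0.494704 SEK

MXN/SEK = 0.49470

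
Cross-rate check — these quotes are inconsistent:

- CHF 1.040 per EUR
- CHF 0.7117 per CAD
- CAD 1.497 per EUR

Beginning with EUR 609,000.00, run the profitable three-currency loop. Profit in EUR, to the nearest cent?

Profit: EUR 14,882.38

Profitable loop is EUR → CAD → CHF → EUR:
EUR 609,000.00 × 1.497 = CAD 911,673.00
CAD 911,673.00 × 0.7117 = CHF 648,837.67
CHF 648,837.67 ÷ 1.040 = EUR 623,882.38
Profit = EUR 623,882.38 − EUR 609,000.00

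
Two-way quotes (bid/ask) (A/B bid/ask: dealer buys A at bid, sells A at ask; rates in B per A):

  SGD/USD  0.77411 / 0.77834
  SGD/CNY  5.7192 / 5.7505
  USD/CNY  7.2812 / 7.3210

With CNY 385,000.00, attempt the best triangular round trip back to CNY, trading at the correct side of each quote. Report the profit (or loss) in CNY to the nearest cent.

Best loop CNY → USD → SGD → CNY:
CNY 385,000.00 ÷ 7.3210 (buy USD at ask) = USD 52,588.44
USD 52,588.44 ÷ 0.77834 (buy SGD at ask) = SGD 67,564.87
SGD 67,564.87 × 5.7192 (sell SGD at bid) = CNY 386,417.03

Net profit: CNY 1,417.03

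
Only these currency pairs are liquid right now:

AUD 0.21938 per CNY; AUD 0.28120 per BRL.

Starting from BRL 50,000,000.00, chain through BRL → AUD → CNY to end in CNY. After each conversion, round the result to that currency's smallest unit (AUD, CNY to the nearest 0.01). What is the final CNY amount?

CNY 64,089,707.36

BRL 50,000,000.00 × 0.28120 = AUD 14,060,000.00
AUD 14,060,000.00 ÷ 0.21938 = CNY 64,089,707.36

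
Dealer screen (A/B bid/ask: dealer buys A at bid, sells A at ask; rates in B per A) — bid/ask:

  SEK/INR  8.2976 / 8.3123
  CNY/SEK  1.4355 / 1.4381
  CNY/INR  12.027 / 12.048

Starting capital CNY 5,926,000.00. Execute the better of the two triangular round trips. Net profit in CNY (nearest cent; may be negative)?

Net profit: CNY 36,229.14

Best loop CNY → INR → SEK → CNY:
CNY 5,926,000.00 × 12.027 (sell CNY at bid) = INR 71,272,002.00
INR 71,272,002.00 ÷ 8.3123 (buy SEK at ask) = SEK 8,574,281.73
SEK 8,574,281.73 ÷ 1.4381 (buy CNY at ask) = CNY 5,962,229.14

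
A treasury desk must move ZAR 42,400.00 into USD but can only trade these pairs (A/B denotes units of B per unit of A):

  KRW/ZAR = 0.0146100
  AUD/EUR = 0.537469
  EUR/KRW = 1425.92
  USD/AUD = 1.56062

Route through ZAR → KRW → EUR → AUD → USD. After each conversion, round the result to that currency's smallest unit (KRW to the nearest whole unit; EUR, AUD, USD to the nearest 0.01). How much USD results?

USD 2,426.44

ZAR 42,400.00 ÷ 0.0146100 = KRW 2,902,122
KRW 2,902,122 ÷ 1425.92 = EUR 2,035.26
EUR 2,035.26 ÷ 0.537469 = AUD 3,786.75
AUD 3,786.75 ÷ 1.56062 = USD 2,426.44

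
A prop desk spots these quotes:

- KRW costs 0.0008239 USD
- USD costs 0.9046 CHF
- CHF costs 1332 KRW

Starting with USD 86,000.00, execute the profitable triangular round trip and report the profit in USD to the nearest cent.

Profit: USD 628.97

Profitable loop is USD → KRW → CHF → USD:
USD 86,000.00 ÷ 0.0008239 = KRW 104,381,600
KRW 104,381,600 ÷ 1332 = CHF 78,364.56
CHF 78,364.56 ÷ 0.9046 = USD 86,628.97
Profit = USD 86,628.97 − USD 86,000.00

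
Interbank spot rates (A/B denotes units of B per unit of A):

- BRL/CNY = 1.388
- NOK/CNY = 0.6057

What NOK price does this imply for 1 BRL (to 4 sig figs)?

BRL/NOK = 2.292

1 BRL × 1.388 = 1.388 CNY
1.388 CNY ÷ 0.6057 = 2.29156 NOK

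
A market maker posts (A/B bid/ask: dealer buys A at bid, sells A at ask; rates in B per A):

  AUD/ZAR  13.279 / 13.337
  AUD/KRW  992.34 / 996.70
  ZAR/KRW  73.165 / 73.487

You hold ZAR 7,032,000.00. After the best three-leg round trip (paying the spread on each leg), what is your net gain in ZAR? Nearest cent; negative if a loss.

Best loop ZAR → AUD → KRW → ZAR:
ZAR 7,032,000.00 ÷ 13.337 (buy AUD at ask) = AUD 527,255.00
AUD 527,255.00 × 992.34 (sell AUD at bid) = KRW 523,216,232
KRW 523,216,232 ÷ 73.487 (buy ZAR at ask) = ZAR 7,119,847.48

Net profit: ZAR 87,847.48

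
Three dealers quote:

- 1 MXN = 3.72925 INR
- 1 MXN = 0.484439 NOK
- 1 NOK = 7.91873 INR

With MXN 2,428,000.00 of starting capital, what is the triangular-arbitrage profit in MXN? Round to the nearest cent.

Profit: MXN 69,593.86

Profitable loop is MXN → NOK → INR → MXN:
MXN 2,428,000.00 × 0.484439 = NOK 1,176,217.89
NOK 1,176,217.89 × 7.91873 = INR 9,314,151.91
INR 9,314,151.91 ÷ 3.72925 = MXN 2,497,593.86
Profit = MXN 2,497,593.86 − MXN 2,428,000.00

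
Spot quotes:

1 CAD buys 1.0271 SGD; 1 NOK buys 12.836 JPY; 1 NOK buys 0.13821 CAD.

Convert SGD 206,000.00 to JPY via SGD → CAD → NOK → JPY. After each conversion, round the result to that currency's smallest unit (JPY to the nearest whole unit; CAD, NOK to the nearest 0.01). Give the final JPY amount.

JPY 18,627,078

SGD 206,000.00 ÷ 1.0271 = CAD 200,564.70
CAD 200,564.70 ÷ 0.13821 = NOK 1,451,159.11
NOK 1,451,159.11 × 12.836 = JPY 18,627,078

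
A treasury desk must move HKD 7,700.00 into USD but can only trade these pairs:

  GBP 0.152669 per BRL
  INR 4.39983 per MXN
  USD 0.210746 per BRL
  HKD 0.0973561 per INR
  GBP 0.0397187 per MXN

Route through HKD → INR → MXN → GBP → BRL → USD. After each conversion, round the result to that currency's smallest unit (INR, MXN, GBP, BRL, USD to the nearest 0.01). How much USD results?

USD 985.59

HKD 7,700.00 ÷ 0.0973561 = INR 79,091.09
INR 79,091.09 ÷ 4.39983 = MXN 17,975.94
MXN 17,975.94 × 0.0397187 = GBP 713.98
GBP 713.98 ÷ 0.152669 = BRL 4,676.65
BRL 4,676.65 × 0.210746 = USD 985.59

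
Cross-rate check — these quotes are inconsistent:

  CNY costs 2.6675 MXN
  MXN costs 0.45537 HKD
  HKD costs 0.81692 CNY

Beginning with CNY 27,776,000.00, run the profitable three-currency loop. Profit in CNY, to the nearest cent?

Profitable loop is CNY → HKD → MXN → CNY:
CNY 27,776,000.00 ÷ 0.81692 = HKD 34,000,881.36
HKD 34,000,881.36 ÷ 0.45537 = MXN 74,666,493.97
MXN 74,666,493.97 ÷ 2.6675 = CNY 27,991,187.99
Profit = CNY 27,991,187.99 − CNY 27,776,000.00

Profit: CNY 215,187.99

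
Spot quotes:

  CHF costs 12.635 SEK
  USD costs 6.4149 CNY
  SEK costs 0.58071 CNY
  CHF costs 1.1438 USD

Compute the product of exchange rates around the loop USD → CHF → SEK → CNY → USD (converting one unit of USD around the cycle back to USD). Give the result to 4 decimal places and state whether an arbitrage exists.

1.0000 (no arbitrage)

Around USD → CHF → SEK → CNY → USD: 1 ÷ 1.1438 × 12.635 × 0.58071 ÷ 6.4149 = 0.999987
Product ≈ 1 (deviation 0.001%, within rounding noise).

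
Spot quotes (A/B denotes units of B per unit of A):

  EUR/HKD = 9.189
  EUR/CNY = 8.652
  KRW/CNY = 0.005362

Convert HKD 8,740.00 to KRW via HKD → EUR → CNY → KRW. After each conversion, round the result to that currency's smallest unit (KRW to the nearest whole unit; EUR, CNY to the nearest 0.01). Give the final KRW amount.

HKD 8,740.00 ÷ 9.189 = EUR 951.14
EUR 951.14 × 8.652 = CNY 8,229.26
CNY 8,229.26 ÷ 0.005362 = KRW 1,534,737

KRW 1,534,737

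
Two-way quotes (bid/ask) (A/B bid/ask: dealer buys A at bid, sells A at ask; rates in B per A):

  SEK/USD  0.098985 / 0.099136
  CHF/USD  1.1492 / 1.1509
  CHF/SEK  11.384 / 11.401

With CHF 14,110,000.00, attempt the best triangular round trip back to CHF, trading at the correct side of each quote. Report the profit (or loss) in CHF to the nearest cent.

Net profit: CHF 236,577.00

Best loop CHF → USD → SEK → CHF:
CHF 14,110,000.00 × 1.1492 (sell CHF at bid) = USD 16,215,212.00
USD 16,215,212.00 ÷ 0.099136 (buy SEK at ask) = SEK 163,565,324.40
SEK 163,565,324.40 ÷ 11.401 (buy CHF at ask) = CHF 14,346,577.00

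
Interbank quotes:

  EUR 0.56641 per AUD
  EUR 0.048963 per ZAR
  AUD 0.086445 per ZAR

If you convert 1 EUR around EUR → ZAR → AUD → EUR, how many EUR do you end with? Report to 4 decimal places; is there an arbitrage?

1.0000 (no arbitrage)

Around EUR → ZAR → AUD → EUR: 1 ÷ 0.048963 × 0.086445 × 0.56641 = 1.000006
Product ≈ 1 (deviation 0.001%, within rounding noise).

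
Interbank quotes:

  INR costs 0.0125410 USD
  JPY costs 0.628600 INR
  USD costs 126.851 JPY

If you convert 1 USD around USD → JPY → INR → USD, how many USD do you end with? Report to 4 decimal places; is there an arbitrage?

1.0000 (no arbitrage)

Around USD → JPY → INR → USD: 1 × 126.851 × 0.628600 × 0.0125410 = 1.000001
Product ≈ 1 (deviation 0.000%, within rounding noise).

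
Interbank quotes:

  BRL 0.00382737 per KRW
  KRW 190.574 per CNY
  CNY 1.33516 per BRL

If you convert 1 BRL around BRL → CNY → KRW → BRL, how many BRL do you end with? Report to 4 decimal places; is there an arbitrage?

Around BRL → CNY → KRW → BRL: 1 × 1.33516 × 190.574 × 0.00382737 = 0.973862
Product < 1; profitable direction is BRL → KRW → CNY → BRL.

0.9739 (arbitrage exists)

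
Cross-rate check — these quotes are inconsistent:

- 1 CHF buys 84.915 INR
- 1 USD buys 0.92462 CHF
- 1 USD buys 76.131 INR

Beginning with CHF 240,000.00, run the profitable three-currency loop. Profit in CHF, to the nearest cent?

Profit: CHF 7,512.65

Profitable loop is CHF → INR → USD → CHF:
CHF 240,000.00 × 84.915 = INR 20,379,600.00
INR 20,379,600.00 ÷ 76.131 = USD 267,691.22
USD 267,691.22 × 0.92462 = CHF 247,512.65
Profit = CHF 247,512.65 − CHF 240,000.00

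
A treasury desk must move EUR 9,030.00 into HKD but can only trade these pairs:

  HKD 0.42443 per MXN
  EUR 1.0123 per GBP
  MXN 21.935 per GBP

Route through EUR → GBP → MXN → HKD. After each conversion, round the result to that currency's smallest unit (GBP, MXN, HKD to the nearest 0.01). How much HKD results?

HKD 83,046.66

EUR 9,030.00 ÷ 1.0123 = GBP 8,920.28
GBP 8,920.28 × 21.935 = MXN 195,666.34
MXN 195,666.34 × 0.42443 = HKD 83,046.66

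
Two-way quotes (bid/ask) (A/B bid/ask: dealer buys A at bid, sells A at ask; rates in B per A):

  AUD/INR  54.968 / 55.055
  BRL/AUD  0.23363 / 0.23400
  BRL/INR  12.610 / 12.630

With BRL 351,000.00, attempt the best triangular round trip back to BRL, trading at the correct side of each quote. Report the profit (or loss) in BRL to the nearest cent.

Best loop BRL → AUD → INR → BRL:
BRL 351,000.00 × 0.23363 (sell BRL at bid) = AUD 82,004.13
AUD 82,004.13 × 54.968 (sell AUD at bid) = INR 4,507,603.02
INR 4,507,603.02 ÷ 12.630 (buy BRL at ask) = BRL 356,896.52

Net profit: BRL 5,896.52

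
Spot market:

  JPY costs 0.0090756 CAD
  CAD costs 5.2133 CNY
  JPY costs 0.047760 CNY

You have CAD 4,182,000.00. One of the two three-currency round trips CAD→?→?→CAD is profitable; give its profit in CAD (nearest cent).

Profit: CAD 39,436.71

Profitable loop is CAD → JPY → CNY → CAD:
CAD 4,182,000.00 ÷ 0.0090756 = JPY 460,795,980
JPY 460,795,980 × 0.047760 = CNY 22,007,616.03
CNY 22,007,616.03 ÷ 5.2133 = CAD 4,221,436.71
Profit = CAD 4,221,436.71 − CAD 4,182,000.00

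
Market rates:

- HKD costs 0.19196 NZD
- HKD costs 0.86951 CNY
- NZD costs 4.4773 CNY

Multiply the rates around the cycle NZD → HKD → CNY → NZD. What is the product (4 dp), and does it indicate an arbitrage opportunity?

Around NZD → HKD → CNY → NZD: 1 ÷ 0.19196 × 0.86951 ÷ 4.4773 = 1.011690
Product > 1; profitable direction is NZD → HKD → CNY → NZD.

1.0117 (arbitrage exists)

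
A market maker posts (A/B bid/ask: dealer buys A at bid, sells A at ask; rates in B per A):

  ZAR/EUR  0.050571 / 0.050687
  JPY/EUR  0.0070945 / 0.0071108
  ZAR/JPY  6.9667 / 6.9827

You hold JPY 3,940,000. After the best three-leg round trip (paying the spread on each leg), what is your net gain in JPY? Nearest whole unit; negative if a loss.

Net profit: JPY 72,878

Best loop JPY → ZAR → EUR → JPY:
JPY 3,940,000 ÷ 6.9827 (buy ZAR at ask) = ZAR 564,251.65
ZAR 564,251.65 × 0.050571 (sell ZAR at bid) = EUR 28,534.77
EUR 28,534.77 ÷ 0.0071108 (buy JPY at ask) = JPY 4,012,878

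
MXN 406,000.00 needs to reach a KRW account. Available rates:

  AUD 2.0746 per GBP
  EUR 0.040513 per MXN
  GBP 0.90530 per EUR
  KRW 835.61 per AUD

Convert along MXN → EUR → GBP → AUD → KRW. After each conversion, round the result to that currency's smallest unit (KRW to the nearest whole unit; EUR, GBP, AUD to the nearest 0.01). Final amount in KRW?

KRW 25,813,748

MXN 406,000.00 × 0.040513 = EUR 16,448.28
EUR 16,448.28 × 0.90530 = GBP 14,890.63
GBP 14,890.63 × 2.0746 = AUD 30,892.10
AUD 30,892.10 × 835.61 = KRW 25,813,748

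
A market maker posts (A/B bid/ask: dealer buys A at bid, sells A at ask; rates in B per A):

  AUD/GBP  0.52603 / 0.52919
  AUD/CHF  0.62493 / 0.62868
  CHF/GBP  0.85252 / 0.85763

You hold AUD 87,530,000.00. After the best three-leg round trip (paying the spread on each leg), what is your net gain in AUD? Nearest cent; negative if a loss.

Net profit: AUD 591,371.86

Best loop AUD → CHF → GBP → AUD:
AUD 87,530,000.00 × 0.62493 (sell AUD at bid) = CHF 54,700,122.90
CHF 54,700,122.90 × 0.85252 (sell CHF at bid) = GBP 46,632,948.77
GBP 46,632,948.77 ÷ 0.52919 (buy AUD at ask) = AUD 88,121,371.86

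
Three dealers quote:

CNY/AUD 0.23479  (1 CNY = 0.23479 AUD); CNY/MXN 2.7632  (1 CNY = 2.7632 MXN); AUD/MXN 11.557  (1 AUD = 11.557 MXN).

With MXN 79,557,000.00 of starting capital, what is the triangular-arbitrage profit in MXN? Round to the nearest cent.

Profitable loop is MXN → AUD → CNY → MXN:
MXN 79,557,000.00 ÷ 11.557 = AUD 6,883,879.90
AUD 6,883,879.90 ÷ 0.23479 = CNY 29,319,306.19
CNY 29,319,306.19 × 2.7632 = MXN 81,015,106.86
Profit = MXN 81,015,106.86 − MXN 79,557,000.00

Profit: MXN 1,458,106.86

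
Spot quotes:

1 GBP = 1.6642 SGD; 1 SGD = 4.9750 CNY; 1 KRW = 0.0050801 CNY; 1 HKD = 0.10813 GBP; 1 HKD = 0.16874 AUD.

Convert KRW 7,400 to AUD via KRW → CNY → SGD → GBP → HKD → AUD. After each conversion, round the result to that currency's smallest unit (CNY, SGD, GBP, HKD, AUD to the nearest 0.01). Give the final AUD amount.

AUD 7.09

KRW 7,400 × 0.0050801 = CNY 37.59
CNY 37.59 ÷ 4.9750 = SGD 7.56
SGD 7.56 ÷ 1.6642 = GBP 4.54
GBP 4.54 ÷ 0.10813 = HKD 41.99
HKD 41.99 × 0.16874 = AUD 7.09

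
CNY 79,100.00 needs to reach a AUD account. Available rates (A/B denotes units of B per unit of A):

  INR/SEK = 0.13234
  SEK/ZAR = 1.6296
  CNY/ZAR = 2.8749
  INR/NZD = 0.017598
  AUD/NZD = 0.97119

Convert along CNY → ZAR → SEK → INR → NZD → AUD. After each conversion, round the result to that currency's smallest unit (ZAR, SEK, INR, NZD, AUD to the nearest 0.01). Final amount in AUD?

CNY 79,100.00 × 2.8749 = ZAR 227,404.59
ZAR 227,404.59 ÷ 1.6296 = SEK 139,546.26
SEK 139,546.26 ÷ 0.13234 = INR 1,054,452.62
INR 1,054,452.62 × 0.017598 = NZD 18,556.26
NZD 18,556.26 ÷ 0.97119 = AUD 19,106.72

AUD 19,106.72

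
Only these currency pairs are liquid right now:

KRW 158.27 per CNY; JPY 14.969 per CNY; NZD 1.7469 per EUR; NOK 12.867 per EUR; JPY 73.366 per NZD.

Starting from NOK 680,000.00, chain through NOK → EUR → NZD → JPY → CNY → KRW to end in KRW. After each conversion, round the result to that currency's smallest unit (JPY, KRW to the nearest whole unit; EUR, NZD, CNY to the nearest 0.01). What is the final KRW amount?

KRW 71,614,389

NOK 680,000.00 ÷ 12.867 = EUR 52,848.37
EUR 52,848.37 × 1.7469 = NZD 92,320.82
NZD 92,320.82 × 73.366 = JPY 6,773,209
JPY 6,773,209 ÷ 14.969 = CNY 452,482.40
CNY 452,482.40 × 158.27 = KRW 71,614,389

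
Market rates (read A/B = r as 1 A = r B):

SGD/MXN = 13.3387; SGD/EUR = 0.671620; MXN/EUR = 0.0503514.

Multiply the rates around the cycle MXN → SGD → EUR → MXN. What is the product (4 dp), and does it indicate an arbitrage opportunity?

Around MXN → SGD → EUR → MXN: 1 ÷ 13.3387 × 0.671620 ÷ 0.0503514 = 0.999997
Product ≈ 1 (deviation 0.000%, within rounding noise).

1.0000 (no arbitrage)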